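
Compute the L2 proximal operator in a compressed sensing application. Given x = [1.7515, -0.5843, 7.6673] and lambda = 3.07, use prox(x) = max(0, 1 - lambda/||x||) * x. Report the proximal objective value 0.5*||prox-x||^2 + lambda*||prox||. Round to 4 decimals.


Step 1: Compute ||x||.
||x|| = 7.8865
Step 2: Compute scaling factor.
scale = max(0, 1 - 3.07/7.8865) = 0.6107
Step 3: prox(x) = [1.0697, -0.3568, 4.6826]
||prox(x)|| = 4.8165
Step 4: Proximal objective.
0.5*||prox-x||^2 = 4.7125
lambda*||prox|| = 14.7867
Total = 19.4991


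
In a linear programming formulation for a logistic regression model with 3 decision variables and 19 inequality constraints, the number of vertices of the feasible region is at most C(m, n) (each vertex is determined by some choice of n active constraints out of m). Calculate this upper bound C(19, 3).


Each vertex corresponds to some choice of n active constraints out of m, so the number of vertices is at most C(m, n) = m! / (n!(m-n)!).
m = 19, n = 3
Numerator: 19 * 18 * 17
Denominator: 3! = 6
C(19, 3) = 969


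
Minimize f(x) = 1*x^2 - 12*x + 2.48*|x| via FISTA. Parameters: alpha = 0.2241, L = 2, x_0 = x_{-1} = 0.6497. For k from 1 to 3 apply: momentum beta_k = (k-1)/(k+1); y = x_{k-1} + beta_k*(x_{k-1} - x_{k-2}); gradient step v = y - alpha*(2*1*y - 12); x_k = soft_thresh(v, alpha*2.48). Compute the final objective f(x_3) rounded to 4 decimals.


FISTA on f(x) = 1*x^2 - 12*x + 2.48*|x|
L = 2, alpha = 0.2241
Iteration 1: beta = 0.0, y = 0.6497 + 0.0*(0.6497 - 0.6497) = 0.6497
  grad(y) = -10.7006, v = y - alpha*grad = 3.0477
  prox(v) = soft_thresh(3.0477, 0.5558) = 2.4919
Iteration 2: beta = 0.3333, y = 2.4919 + 0.3333*(2.4919 - 0.6497) = 3.106
  grad(y) = -5.788, v = y - alpha*grad = 4.4031
  prox(v) = soft_thresh(4.4031, 0.5558) = 3.8473
Iteration 3: beta = 0.5, y = 3.8473 + 0.5*(3.8473 - 2.4919) = 4.525
  grad(y) = -2.9499, v = y - alpha*grad = 5.1861
  prox(v) = soft_thresh(5.1861, 0.5558) = 4.6303
f(x_3) = 1*4.6303^2 - 12*4.6303 + 2.48*|4.6303| = -22.6408


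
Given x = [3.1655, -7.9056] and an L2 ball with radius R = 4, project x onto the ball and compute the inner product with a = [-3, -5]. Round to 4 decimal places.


Step 1: Compute ||x|| (intermediates to 6 decimals).
||x|| = sqrt(3.1655^2 + (-7.9056)^2) = 8.515803
Step 2: Project.
Since ||x|| > R, scale = R/||x|| = 4/8.515803 = 0.469715, proj(x) = scale * x
proj(x) = [1.486883, -3.713379]
Step 3: Dot product.
a^T * proj(x) = -3*1.486883 - 5*(-3.713379) = 14.1062


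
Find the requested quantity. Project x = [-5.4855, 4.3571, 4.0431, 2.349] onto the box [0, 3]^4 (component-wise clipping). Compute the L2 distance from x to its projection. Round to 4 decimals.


Project each component onto [0, 3].
clip(-5.4855) = 0.0, clip(4.3571) = 3.0, clip(4.0431) = 3.0, clip(2.349) = 2.349
Projection = [0.0, 3.0, 3.0, 2.349]
Squared diffs: [30.0907, 1.8417, 1.0881, 0.0]
Distance = sqrt(33.0205) = 5.7463


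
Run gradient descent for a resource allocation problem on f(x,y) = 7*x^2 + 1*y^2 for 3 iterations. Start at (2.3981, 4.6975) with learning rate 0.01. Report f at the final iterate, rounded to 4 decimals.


Gradient descent on f(x,y) = 7*x^2 + 1*y^2.
Starting point: (2.3981, 4.6975), alpha = 0.01
Step 1: grad_x = 2*7*2.3981 = 33.5734, grad_y = 2*1*4.6975 = 9.395
  x_1 = 2.3981 - 0.01*33.5734 = 2.0624
  y_1 = 4.6975 - 0.01*9.395 = 4.6036
Step 2: grad_x = 2*7*2.0624 = 28.8731, grad_y = 2*1*4.6036 = 9.2071
  x_2 = 2.0624 - 0.01*28.8731 = 1.7736
  y_2 = 4.6036 - 0.01*9.2071 = 4.5115
Step 3: grad_x = 2*7*1.7736 = 24.8309, grad_y = 2*1*4.5115 = 9.023
  x_3 = 1.7736 - 0.01*24.8309 = 1.5253
  y_3 = 4.5115 - 0.01*9.023 = 4.4212
f(1.5253, 4.4212) = 7*1.5253^2 + 1*4.4212^2 = 35.8338


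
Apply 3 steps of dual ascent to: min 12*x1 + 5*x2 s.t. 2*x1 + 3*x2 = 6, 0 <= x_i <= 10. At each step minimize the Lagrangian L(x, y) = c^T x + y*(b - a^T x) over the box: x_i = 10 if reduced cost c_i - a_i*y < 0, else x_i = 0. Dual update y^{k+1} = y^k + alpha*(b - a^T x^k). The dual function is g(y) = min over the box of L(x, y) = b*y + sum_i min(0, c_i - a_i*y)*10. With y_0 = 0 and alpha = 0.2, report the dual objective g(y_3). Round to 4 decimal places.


Dual ascent for LP: min 12*x1 + 5*x2, 2*x1 + 3*x2 = 6, 0 <= x_i <= 10
Step 1: y^k = 0.0, reduced costs: (12.0, 5.0)
  x^k = (0.0, 0.0), subgradient = b - a^T x = 6.0
  y^{k+1} = 0.0 + 0.2*6.0 = 1.2
Step 2: y^k = 1.2, reduced costs: (9.6, 1.4)
  x^k = (0.0, 0.0), subgradient = b - a^T x = 6.0
  y^{k+1} = 1.2 + 0.2*6.0 = 2.4
Step 3: y^k = 2.4, reduced costs: (7.2, -2.2)
  x^k = (0.0, 10.0), subgradient = b - a^T x = -24.0
  y^{k+1} = 2.4 + 0.2*-24.0 = -2.4
Dual objective at y_3 = -2.4: reduced costs (16.8, 12.2), box minimizer x = (0.0, 0.0)
g(y_3) = b*y + (c1 - a1*y)*x1 + (c2 - a2*y)*x2 = 6*(-2.4) + 16.8*0.0 + 12.2*0.0 = -14.4 + 0.0 + 0.0 = -14.4


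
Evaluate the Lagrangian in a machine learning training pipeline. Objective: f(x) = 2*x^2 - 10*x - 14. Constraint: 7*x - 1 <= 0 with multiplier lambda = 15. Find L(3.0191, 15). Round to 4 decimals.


Step 1: Evaluate f(x).
f(3.0191) = 2*3.0191^2 - 10*3.0191 - 14 = -25.9611
Step 2: Evaluate g(x).
g(3.0191) = 7*3.0191 - 1 = 20.1337
Step 3: Compute Lagrangian.
L = -25.9611 + 15*20.1337 = 276.0444


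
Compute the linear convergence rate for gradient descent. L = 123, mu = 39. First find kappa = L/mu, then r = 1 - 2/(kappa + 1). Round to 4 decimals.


Step 1: Compute the condition number.
kappa = L/mu = 123/39 = 3.1538
Step 2: Compute the convergence rate.
r = 1 - 2/(kappa + 1) = 1 - 2*mu/(L + mu) = (L - mu)/(L + mu) = 84/162 = 0.5185


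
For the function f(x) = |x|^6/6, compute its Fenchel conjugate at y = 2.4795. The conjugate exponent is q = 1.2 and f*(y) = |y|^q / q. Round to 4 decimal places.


The conjugate exponent q satisfies 1/p + 1/q = 1.
p = 6, so q = 6/(6 - 1) = 1.2
|y|^q = 2.4795^1.2 = 2.9733
f*(2.4795) = 2.9733 / 1.2 = 2.4777


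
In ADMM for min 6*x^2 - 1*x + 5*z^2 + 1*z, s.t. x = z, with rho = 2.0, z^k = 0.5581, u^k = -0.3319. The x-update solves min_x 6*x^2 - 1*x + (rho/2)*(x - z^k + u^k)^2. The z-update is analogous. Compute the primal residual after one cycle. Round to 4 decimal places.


ADMM iteration with rho = 2.0, z^k = 0.5581, u^k = -0.3319
Step 1: x-update.
Minimize 6*x^2 - 1*x + (2.0/2)*(x - 0.5581 - 0.3319)^2
FOC: (2*6 + 2.0)*x = 1 + 2.0*(0.5581 + 0.3319)
x^{k+1} = 0.1986
Step 2: z-update.
Minimize 5*z^2 + 1*z + (2.0/2)*(0.1986 - z - 0.3319)^2
FOC: (2*5 + 2.0)*z = -1 + 2.0*(0.1986 - 0.3319)
z^{k+1} = -0.1056
Step 3: u-update.
u^{k+1} = -0.3319 + 0.1986 + 0.1056 = -0.0278
Step 4: Primal residual = |0.1986 + 0.1056| = 0.3041


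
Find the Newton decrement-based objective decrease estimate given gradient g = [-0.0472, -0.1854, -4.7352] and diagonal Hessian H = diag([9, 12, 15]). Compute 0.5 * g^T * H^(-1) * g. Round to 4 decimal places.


Step 1: H is diagonal, so H^(-1) * g = [-0.0052, -0.0155, -0.3157].
Step 2: g^T H^(-1) g = sum_i g_i^2 / H_ii
  = (-0.0472)^2/9 + (-0.1854)^2/12 + (-4.7352)^2/15
  = 0.0002 + 0.0029 + 1.4948 = 1.4979
Step 3: Objective decrease = 0.5 * g^T H^(-1) g = 0.749


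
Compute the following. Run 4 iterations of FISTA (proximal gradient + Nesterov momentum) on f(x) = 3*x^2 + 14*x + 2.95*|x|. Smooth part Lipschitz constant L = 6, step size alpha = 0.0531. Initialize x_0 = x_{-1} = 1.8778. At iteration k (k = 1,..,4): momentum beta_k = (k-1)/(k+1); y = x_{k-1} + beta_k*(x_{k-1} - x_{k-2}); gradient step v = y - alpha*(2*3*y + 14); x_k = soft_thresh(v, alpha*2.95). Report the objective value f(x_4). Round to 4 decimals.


FISTA on f(x) = 3*x^2 + 14*x + 2.95*|x|
L = 6, alpha = 0.0531
Iteration 1: beta = 0.0, y = 1.8778 + 0.0*(1.8778 - 1.8778) = 1.8778
  grad(y) = 25.2668, v = y - alpha*grad = 0.5361
  prox(v) = soft_thresh(0.5361, 0.1566) = 0.3795
Iteration 2: beta = 0.3333, y = 0.3795 + 0.3333*(0.3795 - 1.8778) = -0.1199
  grad(y) = 13.2803, v = y - alpha*grad = -0.8251
  prox(v) = soft_thresh(-0.8251, 0.1566) = -0.6685
Iteration 3: beta = 0.5, y = -0.6685 + 0.5*(-0.6685 - 0.3795) = -1.1925
  grad(y) = 6.8451, v = y - alpha*grad = -1.556
  prox(v) = soft_thresh(-1.556, 0.1566) = -1.3993
Iteration 4: beta = 0.6, y = -1.3993 + 0.6*(-1.3993 + 0.6685) = -1.8378
  grad(y) = 2.9732, v = y - alpha*grad = -1.9957
  prox(v) = soft_thresh(-1.9957, 0.1566) = -1.839
f(x_4) = 3*(-1.839)^2 + 14*(-1.839) + 2.95*|-1.839| = -10.1752


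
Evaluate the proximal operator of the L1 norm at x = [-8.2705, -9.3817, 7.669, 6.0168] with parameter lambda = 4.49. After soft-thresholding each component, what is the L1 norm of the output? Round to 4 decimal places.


Soft-thresholding with lambda = 4.49:
prox(-8.2705) = sign(-8.2705)*max(|-8.2705| - 4.49, 0) = -3.7805
prox(-9.3817) = sign(-9.3817)*max(|-9.3817| - 4.49, 0) = -4.8917
prox(7.669) = sign(7.669)*max(|7.669| - 4.49, 0) = 3.179
prox(6.0168) = sign(6.0168)*max(|6.0168| - 4.49, 0) = 1.5268
prox(x) = [-3.7805, -4.8917, 3.179, 1.5268]
||prox(x)||_1 = 3.7805 + 4.8917 + 3.179 + 1.5268 = 13.378


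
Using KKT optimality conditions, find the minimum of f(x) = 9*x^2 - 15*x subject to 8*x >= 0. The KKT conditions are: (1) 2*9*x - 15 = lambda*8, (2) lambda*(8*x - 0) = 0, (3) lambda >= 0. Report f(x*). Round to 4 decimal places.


Step 1: Try lambda = 0 (constraint inactive).
Stationarity: 2*9*x - 15 = 0
x* = 15/(2*9) = 5/6 = 0.8333 (rounded; the exact value 5/6 is used below)
Check constraint: 8*0.8333 = 6.6664 >= 0 -- satisfied.
Step 2: Compute optimal value.
f(x*) = 9*(5/6)^2 - 15*(5/6) = -6.25


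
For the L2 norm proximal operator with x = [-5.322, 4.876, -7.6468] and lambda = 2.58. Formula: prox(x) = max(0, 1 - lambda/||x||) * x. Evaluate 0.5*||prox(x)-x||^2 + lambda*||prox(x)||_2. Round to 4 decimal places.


Step 1: Compute ||x||.
||x|| = 10.5154
Step 2: Compute scaling factor.
scale = max(0, 1 - 2.58/10.5154) = 0.7546
Step 3: prox(x) = [-4.0162, 3.6796, -5.7706]
||prox(x)|| = 7.9354
Step 4: Proximal objective.
0.5*||prox-x||^2 = 3.3282
lambda*||prox|| = 20.4733
Total = 23.8014


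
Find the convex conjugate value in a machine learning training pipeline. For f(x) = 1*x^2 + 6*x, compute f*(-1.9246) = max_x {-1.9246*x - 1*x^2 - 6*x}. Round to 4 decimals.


f*(y) = sup_x {y*x - a*x^2 - b*x} = sup_x {(y-b)*x - a*x^2}
FOC: (y - b) - 2a*x = 0 => x* = (y - b)/(2a)
x* = (-1.9246 - 6)/(2*1) = -3.9623
f*(-1.9246) = (y-b)^2/(4a) = (-1.9246 - 6)^2/(4*1)
= 62.7993/4 = 15.6998


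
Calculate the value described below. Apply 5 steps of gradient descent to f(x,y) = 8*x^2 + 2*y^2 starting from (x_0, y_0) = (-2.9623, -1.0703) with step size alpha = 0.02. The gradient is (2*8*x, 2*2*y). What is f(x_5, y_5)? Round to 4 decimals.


Gradient descent on f(x,y) = 8*x^2 + 2*y^2.
Starting point: (-2.9623, -1.0703), alpha = 0.02
Step 1: grad_x = 2*8*-2.9623 = -47.3968, grad_y = 2*2*-1.0703 = -4.2812
  x_1 = -2.9623 - 0.02*-47.3968 = -2.0144
  y_1 = -1.0703 - 0.02*-4.2812 = -0.9847
Step 2: grad_x = 2*8*-2.0144 = -32.2298, grad_y = 2*2*-0.9847 = -3.9387
  x_2 = -2.0144 - 0.02*-32.2298 = -1.3698
  y_2 = -0.9847 - 0.02*-3.9387 = -0.9059
Step 3: grad_x = 2*8*-1.3698 = -21.9163, grad_y = 2*2*-0.9059 = -3.6236
  x_3 = -1.3698 - 0.02*-21.9163 = -0.9314
  y_3 = -0.9059 - 0.02*-3.6236 = -0.8334
Step 4: grad_x = 2*8*-0.9314 = -14.9031, grad_y = 2*2*-0.8334 = -3.3337
  x_4 = -0.9314 - 0.02*-14.9031 = -0.6334
  y_4 = -0.8334 - 0.02*-3.3337 = -0.7668
Step 5: grad_x = 2*8*-0.6334 = -10.1341, grad_y = 2*2*-0.7668 = -3.067
  x_5 = -0.6334 - 0.02*-10.1341 = -0.4307
  y_5 = -0.7668 - 0.02*-3.067 = -0.7054
f(-0.4307, -0.7054) = 8*(-0.4307)^2 + 2*(-0.7054)^2 = 2.4792


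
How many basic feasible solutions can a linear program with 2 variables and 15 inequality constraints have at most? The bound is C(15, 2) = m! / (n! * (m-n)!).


Each vertex corresponds to some choice of n active constraints out of m, so the number of vertices is at most C(m, n) = m! / (n!(m-n)!).
m = 15, n = 2
Numerator: 15 * 14
Denominator: 2! = 2
C(15, 2) = 105


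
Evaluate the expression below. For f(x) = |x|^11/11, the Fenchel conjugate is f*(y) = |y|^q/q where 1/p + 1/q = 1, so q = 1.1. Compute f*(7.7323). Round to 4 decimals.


The conjugate exponent q satisfies 1/p + 1/q = 1.
p = 11, so q = 11/(11 - 1) = 1.1
|y|^q = 7.7323^1.1 = 9.4872
f*(7.7323) = 9.4872 / 1.1 = 8.6248


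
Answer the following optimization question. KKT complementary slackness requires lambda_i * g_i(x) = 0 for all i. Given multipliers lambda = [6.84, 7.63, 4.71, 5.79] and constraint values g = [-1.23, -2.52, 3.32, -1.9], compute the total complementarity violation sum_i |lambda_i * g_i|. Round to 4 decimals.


KKT complementary slackness check:
lambda_1 * g_1 = 6.84 * -1.23 = -8.4132
lambda_2 * g_2 = 7.63 * -2.52 = -19.2276
lambda_3 * g_3 = 4.71 * 3.32 = 15.6372
lambda_4 * g_4 = 5.79 * -1.9 = -11.001
Total violation = 8.4132 + 19.2276 + 15.6372 + 11.001 = 54.279


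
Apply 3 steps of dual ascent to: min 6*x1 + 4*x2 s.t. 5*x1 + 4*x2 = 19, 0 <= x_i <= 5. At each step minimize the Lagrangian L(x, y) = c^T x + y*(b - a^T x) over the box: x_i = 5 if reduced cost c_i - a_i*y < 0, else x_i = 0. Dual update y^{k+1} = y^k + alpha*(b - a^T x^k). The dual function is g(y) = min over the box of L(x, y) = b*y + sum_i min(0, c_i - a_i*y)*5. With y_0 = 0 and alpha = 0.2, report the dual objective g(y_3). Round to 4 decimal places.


Dual ascent for LP: min 6*x1 + 4*x2, 5*x1 + 4*x2 = 19, 0 <= x_i <= 5
Step 1: y^k = 0.0, reduced costs: (6.0, 4.0)
  x^k = (0.0, 0.0), subgradient = b - a^T x = 19.0
  y^{k+1} = 0.0 + 0.2*19.0 = 3.8
Step 2: y^k = 3.8, reduced costs: (-13.0, -11.2)
  x^k = (5.0, 5.0), subgradient = b - a^T x = -26.0
  y^{k+1} = 3.8 + 0.2*-26.0 = -1.4
Step 3: y^k = -1.4, reduced costs: (13.0, 9.6)
  x^k = (0.0, 0.0), subgradient = b - a^T x = 19.0
  y^{k+1} = -1.4 + 0.2*19.0 = 2.4
Dual objective at y_3 = 2.4: reduced costs (-6.0, -5.6), box minimizer x = (5.0, 5.0)
g(y_3) = b*y + (c1 - a1*y)*x1 + (c2 - a2*y)*x2 = 19*2.4 + (-6.0)*5.0 + (-5.6)*5.0 = 45.6 - 30.0 - 28.0 = -12.4


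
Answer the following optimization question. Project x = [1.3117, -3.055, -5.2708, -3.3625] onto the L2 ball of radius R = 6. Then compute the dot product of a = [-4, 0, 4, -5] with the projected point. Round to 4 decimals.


Step 1: Compute ||x|| (intermediates to 6 decimals).
||x|| = sqrt(1.3117^2 + (-3.055)^2 + (-5.2708)^2 + (-3.3625)^2) = 7.081054
Step 2: Project.
Since ||x|| > R, scale = R/||x|| = 6/7.081054 = 0.847331, proj(x) = scale * x
proj(x) = [1.111444, -2.588596, -4.466112, -2.84915]
Step 3: Dot product.
a^T * proj(x) = -4*1.111444 + 0*(-2.588596) + 4*(-4.466112) - 5*(-2.84915) = -8.0645


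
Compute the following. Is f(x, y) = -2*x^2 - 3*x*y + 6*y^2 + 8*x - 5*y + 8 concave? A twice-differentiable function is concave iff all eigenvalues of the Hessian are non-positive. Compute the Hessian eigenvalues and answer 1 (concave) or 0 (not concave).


The Hessian of f(x,y) = -2*x^2 - 3*x*y + 6*y^2 + 8*x - 5*y + 8 is:
H = [[-4, -3], [-3, 12]]
Trace = -4 + 12 = 8
Determinant = -4*12 - (-3)^2 = -57
Discriminant = (8)^2 - 4*-57 = 292.0
Eigenvalues: lambda_1 = -4.544, lambda_2 = 12.544
The function is not concave.

0


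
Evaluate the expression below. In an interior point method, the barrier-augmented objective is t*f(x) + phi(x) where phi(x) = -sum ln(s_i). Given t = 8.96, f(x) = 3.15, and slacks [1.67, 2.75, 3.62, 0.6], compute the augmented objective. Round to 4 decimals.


Step 1: Compute log-barrier.
ln values: [0.5128, 1.0116, 1.2865, -0.5108]
phi = -(0.5128 + 1.0116 + 1.2865 - 0.5108) = -2.3001
Step 2: Compute augmented objective.
t*f(x) = 8.96*3.15 = 28.224
Total = 28.224 - 2.3001 = 25.9239


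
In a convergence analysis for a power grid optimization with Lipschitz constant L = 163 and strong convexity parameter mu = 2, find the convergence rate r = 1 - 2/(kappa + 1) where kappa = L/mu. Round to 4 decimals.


Step 1: Compute the condition number.
kappa = L/mu = 163/2 = 81.5
Step 2: Compute the convergence rate.
r = 1 - 2/(kappa + 1) = 1 - 2*mu/(L + mu) = (L - mu)/(L + mu) = 161/165 = 0.9758


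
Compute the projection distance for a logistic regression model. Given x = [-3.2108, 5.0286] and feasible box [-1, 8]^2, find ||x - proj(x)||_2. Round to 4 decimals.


Project each component onto [-1, 8].
clip(-3.2108) = -1.0, clip(5.0286) = 5.0286
Projection = [-1.0, 5.0286]
Squared diffs: [4.8876, 0.0]
Distance = sqrt(4.8876) = 2.2108


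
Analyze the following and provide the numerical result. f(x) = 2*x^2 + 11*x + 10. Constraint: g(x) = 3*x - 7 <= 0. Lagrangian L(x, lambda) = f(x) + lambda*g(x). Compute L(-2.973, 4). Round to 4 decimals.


Step 1: Evaluate f(x).
f(-2.973) = 2*(-2.973)^2 + 11*(-2.973) + 10 = -5.0255
Step 2: Evaluate g(x).
g(-2.973) = 3*-2.973 - 7 = -15.919
Step 3: Compute Lagrangian.
L = -5.0255 + 4*-15.919 = -68.7015


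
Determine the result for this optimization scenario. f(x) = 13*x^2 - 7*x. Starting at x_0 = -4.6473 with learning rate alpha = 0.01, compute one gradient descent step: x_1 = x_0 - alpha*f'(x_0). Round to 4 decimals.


We compute the gradient at x_0 and apply the update.
f'(x) = 26*x - 7
f'(-4.6473) = 26*-4.6473 - 7 = -127.8298
x_1 = -4.6473 - 0.01*-127.8298 = -3.369


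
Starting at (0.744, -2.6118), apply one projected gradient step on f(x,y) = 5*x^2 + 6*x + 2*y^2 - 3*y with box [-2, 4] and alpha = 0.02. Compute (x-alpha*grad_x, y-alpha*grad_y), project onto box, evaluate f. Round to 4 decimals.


Step 1: Compute gradient at (0.744, -2.6118).
grad_x = 2*5*0.744 + 6 = 13.44
grad_y = 2*2*-2.6118 - 3 = -13.4472
Step 2: Gradient step.
x_raw = 0.744 - 0.02*13.44 = 0.4752
y_raw = -2.6118 - 0.02*-13.4472 = -2.3429
Step 3: Project onto [-2, 4].
x_proj = clip(0.4752) = 0.4752
y_proj = clip(-2.3429) = -2.0
Step 4: Evaluate f.
f(0.4752, -2.0) = 17.9803


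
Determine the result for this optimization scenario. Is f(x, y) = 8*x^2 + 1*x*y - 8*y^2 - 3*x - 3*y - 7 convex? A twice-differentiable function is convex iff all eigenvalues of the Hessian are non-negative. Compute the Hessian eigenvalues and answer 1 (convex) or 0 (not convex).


The Hessian of f(x,y) = 8*x^2 + 1*x*y - 8*y^2 - 3*x - 3*y - 7 is:
H = [[16, 1], [1, -16]]
Trace = 16 - 16 = 0
Determinant = 16*-16 - (1)^2 = -257
Discriminant = (0)^2 - 4*-257 = 1028.0
Eigenvalues: lambda_1 = -16.0312, lambda_2 = 16.0312
The function is not convex.

0


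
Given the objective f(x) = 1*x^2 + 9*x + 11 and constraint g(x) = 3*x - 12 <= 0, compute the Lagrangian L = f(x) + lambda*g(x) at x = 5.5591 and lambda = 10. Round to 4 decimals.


Step 1: Evaluate f(x).
f(5.5591) = 1*5.5591^2 + 9*5.5591 + 11 = 91.9355
Step 2: Evaluate g(x).
g(5.5591) = 3*5.5591 - 12 = 4.6773
Step 3: Compute Lagrangian.
L = 91.9355 + 10*4.6773 = 138.7085


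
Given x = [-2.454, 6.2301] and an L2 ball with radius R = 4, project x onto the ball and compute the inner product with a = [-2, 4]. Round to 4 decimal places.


Step 1: Compute ||x|| (intermediates to 6 decimals).
||x|| = sqrt((-2.454)^2 + 6.2301^2) = 6.695989
Step 2: Project.
Since ||x|| > R, scale = R/||x|| = 4/6.695989 = 0.597373, proj(x) = scale * x
proj(x) = [-1.465953, 3.721694]
Step 3: Dot product.
a^T * proj(x) = -2*(-1.465953) + 4*3.721694 = 17.8187


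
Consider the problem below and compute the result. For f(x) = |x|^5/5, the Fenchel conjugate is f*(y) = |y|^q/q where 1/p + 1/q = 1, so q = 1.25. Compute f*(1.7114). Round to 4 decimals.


The conjugate exponent q satisfies 1/p + 1/q = 1.
p = 5, so q = 5/(5 - 1) = 1.25
|y|^q = 1.7114^1.25 = 1.9574
f*(1.7114) = 1.9574 / 1.25 = 1.566


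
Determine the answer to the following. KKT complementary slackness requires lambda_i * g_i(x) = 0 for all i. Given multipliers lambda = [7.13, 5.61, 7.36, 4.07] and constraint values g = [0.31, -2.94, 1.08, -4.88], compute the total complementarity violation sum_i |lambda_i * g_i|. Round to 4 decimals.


KKT complementary slackness check:
lambda_1 * g_1 = 7.13 * 0.31 = 2.2103
lambda_2 * g_2 = 5.61 * -2.94 = -16.4934
lambda_3 * g_3 = 7.36 * 1.08 = 7.9488
lambda_4 * g_4 = 4.07 * -4.88 = -19.8616
Total violation = 2.2103 + 16.4934 + 7.9488 + 19.8616 = 46.5141


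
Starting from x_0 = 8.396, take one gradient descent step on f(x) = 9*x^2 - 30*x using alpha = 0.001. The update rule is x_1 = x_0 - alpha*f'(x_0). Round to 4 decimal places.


We compute the gradient at x_0 and apply the update.
f'(x) = 18*x - 30
f'(8.396) = 18*8.396 - 30 = 121.128
x_1 = 8.396 - 0.001*121.128 = 8.2749


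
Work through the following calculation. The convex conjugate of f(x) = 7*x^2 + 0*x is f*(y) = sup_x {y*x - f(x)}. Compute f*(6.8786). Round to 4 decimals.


f*(y) = sup_x {y*x - a*x^2 - b*x} = sup_x {(y-b)*x - a*x^2}
FOC: (y - b) - 2a*x = 0 => x* = (y - b)/(2a)
x* = (6.8786 - 0)/(2*7) = 0.4913
f*(6.8786) = (y-b)^2/(4a) = (6.8786 - 0)^2/(4*7)
= 47.3151/28 = 1.6898


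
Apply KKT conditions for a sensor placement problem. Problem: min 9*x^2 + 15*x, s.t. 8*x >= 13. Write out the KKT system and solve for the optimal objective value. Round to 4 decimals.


Step 1: Try lambda = 0 (constraint inactive).
x_unc = -15/(2*9) = -0.8333
Check: 8*-0.8333 = -6.6664 < 13 -- violated!
Step 2: Constraint must be active: 8*x = 13
x* = 13/8 = 1.625
lambda = (2*9*1.625 + 15)/8 = 5.5313
Step 3: Compute optimal value.
f(x*) = 9*1.625^2 + 15*1.625 = 48.1406


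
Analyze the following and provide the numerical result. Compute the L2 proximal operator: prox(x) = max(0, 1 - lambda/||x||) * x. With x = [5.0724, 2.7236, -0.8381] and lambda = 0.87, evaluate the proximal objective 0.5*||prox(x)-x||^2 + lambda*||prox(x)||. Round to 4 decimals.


Step 1: Compute ||x||.
||x|| = 5.818
Step 2: Compute scaling factor.
scale = max(0, 1 - 0.87/5.818) = 0.8505
Step 3: prox(x) = [4.3139, 2.3163, -0.7128]
||prox(x)|| = 4.948
Step 4: Proximal objective.
0.5*||prox-x||^2 = 0.3785
lambda*||prox|| = 4.3048
Total = 4.6832


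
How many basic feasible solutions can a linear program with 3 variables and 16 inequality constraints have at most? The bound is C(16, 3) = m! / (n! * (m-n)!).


Each vertex corresponds to some choice of n active constraints out of m, so the number of vertices is at most C(m, n) = m! / (n!(m-n)!).
m = 16, n = 3
Numerator: 16 * 15 * 14
Denominator: 3! = 6
C(16, 3) = 560


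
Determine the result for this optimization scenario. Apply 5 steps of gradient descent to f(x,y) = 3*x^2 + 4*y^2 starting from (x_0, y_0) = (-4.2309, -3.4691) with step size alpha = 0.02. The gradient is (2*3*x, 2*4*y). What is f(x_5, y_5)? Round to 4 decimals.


Gradient descent on f(x,y) = 3*x^2 + 4*y^2.
Starting point: (-4.2309, -3.4691), alpha = 0.02
Step 1: grad_x = 2*3*-4.2309 = -25.3854, grad_y = 2*4*-3.4691 = -27.7528
  x_1 = -4.2309 - 0.02*-25.3854 = -3.7232
  y_1 = -3.4691 - 0.02*-27.7528 = -2.914
Step 2: grad_x = 2*3*-3.7232 = -22.3392, grad_y = 2*4*-2.914 = -23.3124
  x_2 = -3.7232 - 0.02*-22.3392 = -3.2764
  y_2 = -2.914 - 0.02*-23.3124 = -2.4478
Step 3: grad_x = 2*3*-3.2764 = -19.6585, grad_y = 2*4*-2.4478 = -19.5824
  x_3 = -3.2764 - 0.02*-19.6585 = -2.8832
  y_3 = -2.4478 - 0.02*-19.5824 = -2.0561
Step 4: grad_x = 2*3*-2.8832 = -17.2994, grad_y = 2*4*-2.0561 = -16.4492
  x_4 = -2.8832 - 0.02*-17.2994 = -2.5373
  y_4 = -2.0561 - 0.02*-16.4492 = -1.7272
Step 5: grad_x = 2*3*-2.5373 = -15.2235, grad_y = 2*4*-1.7272 = -13.8173
  x_5 = -2.5373 - 0.02*-15.2235 = -2.2328
  y_5 = -1.7272 - 0.02*-13.8173 = -1.4508
f(-2.2328, -1.4508) = 3*(-2.2328)^2 + 4*(-1.4508)^2 = 23.3754


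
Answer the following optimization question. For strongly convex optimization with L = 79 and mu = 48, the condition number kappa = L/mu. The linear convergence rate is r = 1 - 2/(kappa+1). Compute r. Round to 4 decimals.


Step 1: Compute the condition number.
kappa = L/mu = 79/48 = 1.6458
Step 2: Compute the convergence rate.
r = 1 - 2/(kappa + 1) = 1 - 2*mu/(L + mu) = (L - mu)/(L + mu) = 31/127 = 0.2441


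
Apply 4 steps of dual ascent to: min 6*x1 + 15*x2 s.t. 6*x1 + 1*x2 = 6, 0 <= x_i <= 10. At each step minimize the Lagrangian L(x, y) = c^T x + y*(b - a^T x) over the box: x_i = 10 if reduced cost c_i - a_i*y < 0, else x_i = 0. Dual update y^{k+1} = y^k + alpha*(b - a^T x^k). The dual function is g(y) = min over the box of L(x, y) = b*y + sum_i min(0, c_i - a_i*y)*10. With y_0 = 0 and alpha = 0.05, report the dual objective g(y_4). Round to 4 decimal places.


Dual ascent for LP: min 6*x1 + 15*x2, 6*x1 + 1*x2 = 6, 0 <= x_i <= 10
Step 1: y^k = 0.0, reduced costs: (6.0, 15.0)
  x^k = (0.0, 0.0), subgradient = b - a^T x = 6.0
  y^{k+1} = 0.0 + 0.05*6.0 = 0.3
Step 2: y^k = 0.3, reduced costs: (4.2, 14.7)
  x^k = (0.0, 0.0), subgradient = b - a^T x = 6.0
  y^{k+1} = 0.3 + 0.05*6.0 = 0.6
Step 3: y^k = 0.6, reduced costs: (2.4, 14.4)
  x^k = (0.0, 0.0), subgradient = b - a^T x = 6.0
  y^{k+1} = 0.6 + 0.05*6.0 = 0.9
Step 4: y^k = 0.9, reduced costs: (0.6, 14.1)
  x^k = (0.0, 0.0), subgradient = b - a^T x = 6.0
  y^{k+1} = 0.9 + 0.05*6.0 = 1.2
Dual objective at y_4 = 1.2: reduced costs (-1.2, 13.8), box minimizer x = (10.0, 0.0)
g(y_4) = b*y + (c1 - a1*y)*x1 + (c2 - a2*y)*x2 = 6*1.2 + (-1.2)*10.0 + 13.8*0.0 = 7.2 - 12.0 + 0.0 = -4.8


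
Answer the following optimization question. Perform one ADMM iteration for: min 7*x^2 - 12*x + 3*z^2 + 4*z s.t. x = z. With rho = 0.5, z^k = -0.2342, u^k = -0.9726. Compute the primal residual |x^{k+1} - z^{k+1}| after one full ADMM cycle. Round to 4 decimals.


ADMM iteration with rho = 0.5, z^k = -0.2342, u^k = -0.9726
Step 1: x-update.
Minimize 7*x^2 - 12*x + (0.5/2)*(x + 0.2342 - 0.9726)^2
FOC: (2*7 + 0.5)*x = 12 + 0.5*(-0.2342 + 0.9726)
x^{k+1} = 0.853
Step 2: z-update.
Minimize 3*z^2 + 4*z + (0.5/2)*(0.853 - z - 0.9726)^2
FOC: (2*3 + 0.5)*z = -4 + 0.5*(0.853 - 0.9726)
z^{k+1} = -0.6246
Step 3: u-update.
u^{k+1} = -0.9726 + 0.853 + 0.6246 = 0.505
Step 4: Primal residual = |0.853 + 0.6246| = 1.4776


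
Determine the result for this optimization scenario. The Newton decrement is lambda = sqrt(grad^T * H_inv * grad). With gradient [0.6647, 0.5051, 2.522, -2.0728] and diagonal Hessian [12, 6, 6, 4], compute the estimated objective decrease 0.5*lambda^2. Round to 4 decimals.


Step 1: H is diagonal, so H^(-1) * g = [0.0554, 0.0842, 0.4203, -0.5182].
Step 2: g^T H^(-1) g = sum_i g_i^2 / H_ii
  = (0.6647)^2/12 + (0.5051)^2/6 + (2.522)^2/6 + (-2.0728)^2/4
  = 0.0368 + 0.0425 + 1.0601 + 1.0741 = 2.2135
Step 3: Objective decrease = 0.5 * g^T H^(-1) g = 1.1068


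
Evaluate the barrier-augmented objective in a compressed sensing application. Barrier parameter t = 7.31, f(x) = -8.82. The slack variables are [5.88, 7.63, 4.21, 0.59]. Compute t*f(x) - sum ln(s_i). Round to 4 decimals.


Step 1: Compute log-barrier.
ln values: [1.7716, 2.0321, 1.4375, -0.5276]
phi = -(1.7716 + 2.0321 + 1.4375 - 0.5276) = -4.7135
Step 2: Compute augmented objective.
t*f(x) = 7.31*-8.82 = -64.4742
Total = -64.4742 - 4.7135 = -69.1877


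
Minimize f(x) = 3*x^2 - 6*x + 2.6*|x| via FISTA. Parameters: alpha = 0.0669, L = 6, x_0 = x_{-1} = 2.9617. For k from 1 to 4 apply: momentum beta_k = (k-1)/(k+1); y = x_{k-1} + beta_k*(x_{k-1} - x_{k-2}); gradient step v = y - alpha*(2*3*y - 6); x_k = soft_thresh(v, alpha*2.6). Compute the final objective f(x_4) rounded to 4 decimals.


FISTA on f(x) = 3*x^2 - 6*x + 2.6*|x|
L = 6, alpha = 0.0669
Iteration 1: beta = 0.0, y = 2.9617 + 0.0*(2.9617 - 2.9617) = 2.9617
  grad(y) = 11.7702, v = y - alpha*grad = 2.1743
  prox(v) = soft_thresh(2.1743, 0.1739) = 2.0003
Iteration 2: beta = 0.3333, y = 2.0003 + 0.3333*(2.0003 - 2.9617) = 1.6799
  grad(y) = 4.0793, v = y - alpha*grad = 1.407
  prox(v) = soft_thresh(1.407, 0.1739) = 1.233
Iteration 3: beta = 0.5, y = 1.233 + 0.5*(1.233 - 2.0003) = 0.8494
  grad(y) = -0.9037, v = y - alpha*grad = 0.9098
  prox(v) = soft_thresh(0.9098, 0.1739) = 0.7359
Iteration 4: beta = 0.6, y = 0.7359 + 0.6*(0.7359 - 1.233) = 0.4376
  grad(y) = -3.3743, v = y - alpha*grad = 0.6634
  prox(v) = soft_thresh(0.6634, 0.1739) = 0.4894
f(x_4) = 3*0.4894^2 - 6*0.4894 + 2.6*|0.4894| = -0.9454


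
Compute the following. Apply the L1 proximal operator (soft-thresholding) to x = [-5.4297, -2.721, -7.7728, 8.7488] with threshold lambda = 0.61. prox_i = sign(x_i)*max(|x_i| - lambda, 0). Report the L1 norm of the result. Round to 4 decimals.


Soft-thresholding with lambda = 0.61:
prox(-5.4297) = sign(-5.4297)*max(|-5.4297| - 0.61, 0) = -4.8197
prox(-2.721) = sign(-2.721)*max(|-2.721| - 0.61, 0) = -2.111
prox(-7.7728) = sign(-7.7728)*max(|-7.7728| - 0.61, 0) = -7.1628
prox(8.7488) = sign(8.7488)*max(|8.7488| - 0.61, 0) = 8.1388
prox(x) = [-4.8197, -2.111, -7.1628, 8.1388]
||prox(x)||_1 = 4.8197 + 2.111 + 7.1628 + 8.1388 = 22.2323


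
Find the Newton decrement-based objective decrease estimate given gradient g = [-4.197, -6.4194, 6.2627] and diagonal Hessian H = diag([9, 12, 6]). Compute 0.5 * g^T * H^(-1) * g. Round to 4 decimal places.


Step 1: H is diagonal, so H^(-1) * g = [-0.4663, -0.535, 1.0438].
Step 2: g^T H^(-1) g = sum_i g_i^2 / H_ii
  = (-4.197)^2/9 + (-6.4194)^2/12 + (6.2627)^2/6
  = 1.9572 + 3.4341 + 6.5369 = 11.9282
Step 3: Objective decrease = 0.5 * g^T H^(-1) g = 5.9641


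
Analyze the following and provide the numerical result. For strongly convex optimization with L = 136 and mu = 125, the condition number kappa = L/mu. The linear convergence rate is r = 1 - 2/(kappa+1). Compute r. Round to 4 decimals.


Step 1: Compute the condition number.
kappa = L/mu = 136/125 = 1.088
Step 2: Compute the convergence rate.
r = 1 - 2/(kappa + 1) = 1 - 2*mu/(L + mu) = (L - mu)/(L + mu) = 11/261 = 0.0421


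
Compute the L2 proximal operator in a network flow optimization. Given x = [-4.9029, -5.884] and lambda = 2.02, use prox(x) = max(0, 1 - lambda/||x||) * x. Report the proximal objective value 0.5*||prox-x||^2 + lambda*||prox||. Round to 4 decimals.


Step 1: Compute ||x||.
||x|| = 7.659
Step 2: Compute scaling factor.
scale = max(0, 1 - 2.02/7.659) = 0.7363
Step 3: prox(x) = [-3.6098, -4.3321]
||prox(x)|| = 5.639
Step 4: Proximal objective.
0.5*||prox-x||^2 = 2.0402
lambda*||prox|| = 11.3908
Total = 13.4309


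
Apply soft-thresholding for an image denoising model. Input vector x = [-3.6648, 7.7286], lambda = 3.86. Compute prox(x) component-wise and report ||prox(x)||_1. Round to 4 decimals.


Soft-thresholding with lambda = 3.86:
prox(-3.6648) = sign(-3.6648)*max(|-3.6648| - 3.86, 0) = 0.0
prox(7.7286) = sign(7.7286)*max(|7.7286| - 3.86, 0) = 3.8686
prox(x) = [0.0, 3.8686]
||prox(x)||_1 = 0.0 + 3.8686 = 3.8686


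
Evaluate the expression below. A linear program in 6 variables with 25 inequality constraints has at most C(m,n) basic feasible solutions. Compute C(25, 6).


Each vertex corresponds to some choice of n active constraints out of m, so the number of vertices is at most C(m, n) = m! / (n!(m-n)!).
m = 25, n = 6
Numerator: 25 * 24 * 23 * 22 * 21 * 20
Denominator: 6! = 720
C(25, 6) = 177100


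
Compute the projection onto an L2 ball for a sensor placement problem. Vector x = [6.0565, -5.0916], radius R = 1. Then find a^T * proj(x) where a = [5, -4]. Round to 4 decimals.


Step 1: Compute ||x|| (intermediates to 6 decimals).
||x|| = sqrt(6.0565^2 + (-5.0916)^2) = 7.912369
Step 2: Project.
Since ||x|| > R, scale = R/||x|| = 1/7.912369 = 0.126384, proj(x) = scale * x
proj(x) = [0.765445, -0.643497]
Step 3: Dot product.
a^T * proj(x) = 5*0.765445 - 4*(-0.643497) = 6.4012


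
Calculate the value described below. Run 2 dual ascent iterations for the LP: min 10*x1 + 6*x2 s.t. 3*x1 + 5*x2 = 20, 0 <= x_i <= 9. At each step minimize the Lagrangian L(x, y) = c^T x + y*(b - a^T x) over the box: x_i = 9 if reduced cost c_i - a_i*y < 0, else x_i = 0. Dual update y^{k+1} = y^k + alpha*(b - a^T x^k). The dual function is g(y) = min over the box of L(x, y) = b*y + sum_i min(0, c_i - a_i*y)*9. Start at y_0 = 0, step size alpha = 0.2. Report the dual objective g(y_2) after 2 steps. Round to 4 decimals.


Dual ascent for LP: min 10*x1 + 6*x2, 3*x1 + 5*x2 = 20, 0 <= x_i <= 9
Step 1: y^k = 0.0, reduced costs: (10.0, 6.0)
  x^k = (0.0, 0.0), subgradient = b - a^T x = 20.0
  y^{k+1} = 0.0 + 0.2*20.0 = 4.0
Step 2: y^k = 4.0, reduced costs: (-2.0, -14.0)
  x^k = (9.0, 9.0), subgradient = b - a^T x = -52.0
  y^{k+1} = 4.0 + 0.2*-52.0 = -6.4
Dual objective at y_2 = -6.4: reduced costs (29.2, 38.0), box minimizer x = (0.0, 0.0)
g(y_2) = b*y + (c1 - a1*y)*x1 + (c2 - a2*y)*x2 = 20*(-6.4) + 29.2*0.0 + 38.0*0.0 = -128.0 + 0.0 + 0.0 = -128.0


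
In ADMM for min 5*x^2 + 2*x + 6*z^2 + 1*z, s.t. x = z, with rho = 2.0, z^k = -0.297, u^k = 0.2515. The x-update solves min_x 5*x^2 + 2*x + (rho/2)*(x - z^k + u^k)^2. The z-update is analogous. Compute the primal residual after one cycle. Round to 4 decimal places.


ADMM iteration with rho = 2.0, z^k = -0.297, u^k = 0.2515
Step 1: x-update.
Minimize 5*x^2 + 2*x + (2.0/2)*(x + 0.297 + 0.2515)^2
FOC: (2*5 + 2.0)*x = -2 + 2.0*(-0.297 - 0.2515)
x^{k+1} = -0.2581
Step 2: z-update.
Minimize 6*z^2 + 1*z + (2.0/2)*(-0.2581 - z + 0.2515)^2
FOC: (2*6 + 2.0)*z = -1 + 2.0*(-0.2581 + 0.2515)
z^{k+1} = -0.0724
Step 3: u-update.
u^{k+1} = 0.2515 - 0.2581 + 0.0724 = 0.0658
Step 4: Primal residual = |-0.2581 + 0.0724| = 0.1857


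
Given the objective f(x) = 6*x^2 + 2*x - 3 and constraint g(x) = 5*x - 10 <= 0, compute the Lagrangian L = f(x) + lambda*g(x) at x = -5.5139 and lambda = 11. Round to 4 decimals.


Step 1: Evaluate f(x).
f(-5.5139) = 6*(-5.5139)^2 + 2*(-5.5139) - 3 = 168.3908
Step 2: Evaluate g(x).
g(-5.5139) = 5*-5.5139 - 10 = -37.5695
Step 3: Compute Lagrangian.
L = 168.3908 + 11*-37.5695 = -244.8737


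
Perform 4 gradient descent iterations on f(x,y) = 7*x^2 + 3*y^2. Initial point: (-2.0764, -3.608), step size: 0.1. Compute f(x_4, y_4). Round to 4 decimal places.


Gradient descent on f(x,y) = 7*x^2 + 3*y^2.
Starting point: (-2.0764, -3.608), alpha = 0.1
Step 1: grad_x = 2*7*-2.0764 = -29.0696, grad_y = 2*3*-3.608 = -21.648
  x_1 = -2.0764 - 0.1*-29.0696 = 0.8306
  y_1 = -3.608 - 0.1*-21.648 = -1.4432
Step 2: grad_x = 2*7*0.8306 = 11.6278, grad_y = 2*3*-1.4432 = -8.6592
  x_2 = 0.8306 - 0.1*11.6278 = -0.3322
  y_2 = -1.4432 - 0.1*-8.6592 = -0.5773
Step 3: grad_x = 2*7*-0.3322 = -4.6511, grad_y = 2*3*-0.5773 = -3.4637
  x_3 = -0.3322 - 0.1*-4.6511 = 0.1329
  y_3 = -0.5773 - 0.1*-3.4637 = -0.2309
Step 4: grad_x = 2*7*0.1329 = 1.8605, grad_y = 2*3*-0.2309 = -1.3855
  x_4 = 0.1329 - 0.1*1.8605 = -0.0532
  y_4 = -0.2309 - 0.1*-1.3855 = -0.0924
f(-0.0532, -0.0924) = 7*(-0.0532)^2 + 3*(-0.0924)^2 = 0.0454


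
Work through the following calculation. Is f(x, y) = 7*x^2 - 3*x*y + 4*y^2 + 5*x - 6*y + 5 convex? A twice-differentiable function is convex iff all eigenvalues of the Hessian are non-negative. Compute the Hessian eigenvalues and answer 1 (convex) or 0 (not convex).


The Hessian of f(x,y) = 7*x^2 - 3*x*y + 4*y^2 + 5*x - 6*y + 5 is:
H = [[14, -3], [-3, 8]]
Trace = 14 + 8 = 22
Determinant = 14*8 - (-3)^2 = 103
Discriminant = (22)^2 - 4*103 = 72.0
Eigenvalues: lambda_1 = 6.7574, lambda_2 = 15.2426
The function is convex.

1


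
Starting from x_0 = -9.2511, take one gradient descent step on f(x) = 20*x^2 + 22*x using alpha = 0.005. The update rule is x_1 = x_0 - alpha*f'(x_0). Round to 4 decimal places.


We compute the gradient at x_0 and apply the update.
f'(x) = 40*x + 22
f'(-9.2511) = 40*-9.2511 + 22 = -348.044
x_1 = -9.2511 - 0.005*-348.044 = -7.5109


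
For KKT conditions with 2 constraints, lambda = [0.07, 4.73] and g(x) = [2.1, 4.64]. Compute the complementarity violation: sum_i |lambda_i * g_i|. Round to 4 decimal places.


KKT complementary slackness check:
lambda_1 * g_1 = 0.07 * 2.1 = 0.147
lambda_2 * g_2 = 4.73 * 4.64 = 21.9472
Total violation = 0.147 + 21.9472 = 22.0942


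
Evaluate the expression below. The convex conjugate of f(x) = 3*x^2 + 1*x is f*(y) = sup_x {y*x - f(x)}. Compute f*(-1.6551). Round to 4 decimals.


f*(y) = sup_x {y*x - a*x^2 - b*x} = sup_x {(y-b)*x - a*x^2}
FOC: (y - b) - 2a*x = 0 => x* = (y - b)/(2a)
x* = (-1.6551 - 1)/(2*3) = -0.4425
f*(-1.6551) = (y-b)^2/(4a) = (-1.6551 - 1)^2/(4*3)
= 7.0496/12 = 0.5875


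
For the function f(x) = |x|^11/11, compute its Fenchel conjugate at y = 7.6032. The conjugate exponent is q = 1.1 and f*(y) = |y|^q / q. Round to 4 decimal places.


The conjugate exponent q satisfies 1/p + 1/q = 1.
p = 11, so q = 11/(11 - 1) = 1.1
|y|^q = 7.6032^1.1 = 9.3131
f*(7.6032) = 9.3131 / 1.1 = 8.4665


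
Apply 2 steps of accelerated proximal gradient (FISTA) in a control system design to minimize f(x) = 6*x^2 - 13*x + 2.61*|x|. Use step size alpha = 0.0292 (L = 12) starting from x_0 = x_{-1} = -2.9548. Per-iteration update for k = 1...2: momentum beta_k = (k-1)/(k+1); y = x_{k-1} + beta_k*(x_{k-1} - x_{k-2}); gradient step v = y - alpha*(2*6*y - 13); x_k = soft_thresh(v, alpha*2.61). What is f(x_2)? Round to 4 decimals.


FISTA on f(x) = 6*x^2 - 13*x + 2.61*|x|
L = 12, alpha = 0.0292
Iteration 1: beta = 0.0, y = -2.9548 + 0.0*(-2.9548 + 2.9548) = -2.9548
  grad(y) = -48.4576, v = y - alpha*grad = -1.5398
  prox(v) = soft_thresh(-1.5398, 0.0762) = -1.4636
Iteration 2: beta = 0.3333, y = -1.4636 + 0.3333*(-1.4636 + 2.9548) = -0.9666
  grad(y) = -24.5988, v = y - alpha*grad = -0.2483
  prox(v) = soft_thresh(-0.2483, 0.0762) = -0.1721
f(x_2) = 6*(-0.1721)^2 - 13*(-0.1721) + 2.61*|-0.1721| = 2.8637


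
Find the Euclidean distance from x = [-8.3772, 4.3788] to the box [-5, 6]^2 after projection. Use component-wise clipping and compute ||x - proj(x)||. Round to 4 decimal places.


Project each component onto [-5, 6].
clip(-8.3772) = -5.0, clip(4.3788) = 4.3788
Projection = [-5.0, 4.3788]
Squared diffs: [11.4055, 0.0]
Distance = sqrt(11.4055) = 3.3772


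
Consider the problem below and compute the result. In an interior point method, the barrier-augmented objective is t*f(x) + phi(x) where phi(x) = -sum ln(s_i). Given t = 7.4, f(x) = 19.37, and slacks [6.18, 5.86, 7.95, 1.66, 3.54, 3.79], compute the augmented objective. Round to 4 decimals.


Step 1: Compute log-barrier.
ln values: [1.8213, 1.7681, 2.0732, 0.5068, 1.2641, 1.3324]
phi = -(1.8213 + 1.7681 + 2.0732 + 0.5068 + 1.2641 + 1.3324) = -8.766
Step 2: Compute augmented objective.
t*f(x) = 7.4*19.37 = 143.338
Total = 143.338 - 8.766 = 134.572


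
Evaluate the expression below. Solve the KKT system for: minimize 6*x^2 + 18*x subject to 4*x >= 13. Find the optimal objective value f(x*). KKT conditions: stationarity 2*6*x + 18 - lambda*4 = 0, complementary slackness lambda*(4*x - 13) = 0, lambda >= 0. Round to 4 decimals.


Step 1: Try lambda = 0 (constraint inactive).
x_unc = -18/(2*6) = -1.5
Check: 4*-1.5 = -6.0 < 13 -- violated!
Step 2: Constraint must be active: 4*x = 13
x* = 13/4 = 3.25
lambda = (2*6*3.25 + 18)/4 = 14.25
Step 3: Compute optimal value.
f(x*) = 6*3.25^2 + 18*3.25 = 121.875


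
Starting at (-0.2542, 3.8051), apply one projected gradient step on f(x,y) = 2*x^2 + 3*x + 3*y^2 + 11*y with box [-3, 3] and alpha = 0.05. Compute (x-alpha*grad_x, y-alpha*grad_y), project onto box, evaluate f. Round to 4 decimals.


Step 1: Compute gradient at (-0.2542, 3.8051).
grad_x = 2*2*-0.2542 + 3 = 1.9832
grad_y = 2*3*3.8051 + 11 = 33.8306
Step 2: Gradient step.
x_raw = -0.2542 - 0.05*1.9832 = -0.3534
y_raw = 3.8051 - 0.05*33.8306 = 2.1136
Step 3: Project onto [-3, 3].
x_proj = clip(-0.3534) = -0.3534
y_proj = clip(2.1136) = 2.1136
Step 4: Evaluate f.
f(-0.3534, 2.1136) = 35.8405


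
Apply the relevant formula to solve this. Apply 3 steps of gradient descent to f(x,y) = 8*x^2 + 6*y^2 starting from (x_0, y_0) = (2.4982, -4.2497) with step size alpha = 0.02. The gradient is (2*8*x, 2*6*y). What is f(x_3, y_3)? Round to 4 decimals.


Gradient descent on f(x,y) = 8*x^2 + 6*y^2.
Starting point: (2.4982, -4.2497), alpha = 0.02
Step 1: grad_x = 2*8*2.4982 = 39.9712, grad_y = 2*6*-4.2497 = -50.9964
  x_1 = 2.4982 - 0.02*39.9712 = 1.6988
  y_1 = -4.2497 - 0.02*-50.9964 = -3.2298
Step 2: grad_x = 2*8*1.6988 = 27.1804, grad_y = 2*6*-3.2298 = -38.7573
  x_2 = 1.6988 - 0.02*27.1804 = 1.1552
  y_2 = -3.2298 - 0.02*-38.7573 = -2.4546
Step 3: grad_x = 2*8*1.1552 = 18.4827, grad_y = 2*6*-2.4546 = -29.4555
  x_3 = 1.1552 - 0.02*18.4827 = 0.7855
  y_3 = -2.4546 - 0.02*-29.4555 = -1.8655
f(0.7855, -1.8655) = 8*0.7855^2 + 6*(-1.8655)^2 = 25.8172
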